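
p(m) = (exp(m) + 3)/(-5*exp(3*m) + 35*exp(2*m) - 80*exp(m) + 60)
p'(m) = (exp(m) + 3)*(15*exp(3*m) - 70*exp(2*m) + 80*exp(m))/(-5*exp(3*m) + 35*exp(2*m) - 80*exp(m) + 60)^2 + exp(m)/(-5*exp(3*m) + 35*exp(2*m) - 80*exp(m) + 60)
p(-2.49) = 0.06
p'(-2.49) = 0.01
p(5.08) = -0.00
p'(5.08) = 0.00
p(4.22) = -0.00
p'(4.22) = 0.00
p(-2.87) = 0.06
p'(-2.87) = 0.01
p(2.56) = -0.00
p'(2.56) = 0.01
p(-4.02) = 0.05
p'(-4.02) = 0.00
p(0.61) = 32.79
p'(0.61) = 820.86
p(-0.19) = 0.26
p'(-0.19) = 0.51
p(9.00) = 0.00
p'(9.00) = 0.00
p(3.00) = 0.00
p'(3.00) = 0.00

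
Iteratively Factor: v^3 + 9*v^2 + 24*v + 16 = (v + 4)*(v^2 + 5*v + 4) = (v + 1)*(v + 4)*(v + 4)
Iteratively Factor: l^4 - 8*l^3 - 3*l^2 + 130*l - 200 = (l - 5)*(l^3 - 3*l^2 - 18*l + 40) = (l - 5)*(l - 2)*(l^2 - l - 20) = (l - 5)*(l - 2)*(l + 4)*(l - 5)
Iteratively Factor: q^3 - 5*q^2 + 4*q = (q - 1)*(q^2 - 4*q) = q*(q - 1)*(q - 4)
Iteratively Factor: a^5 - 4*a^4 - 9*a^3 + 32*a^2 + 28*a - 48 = (a + 2)*(a^4 - 6*a^3 + 3*a^2 + 26*a - 24) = (a + 2)^2*(a^3 - 8*a^2 + 19*a - 12) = (a - 4)*(a + 2)^2*(a^2 - 4*a + 3) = (a - 4)*(a - 1)*(a + 2)^2*(a - 3)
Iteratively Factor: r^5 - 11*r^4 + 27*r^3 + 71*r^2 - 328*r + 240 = (r - 4)*(r^4 - 7*r^3 - r^2 + 67*r - 60) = (r - 4)^2*(r^3 - 3*r^2 - 13*r + 15) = (r - 4)^2*(r - 1)*(r^2 - 2*r - 15) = (r - 5)*(r - 4)^2*(r - 1)*(r + 3)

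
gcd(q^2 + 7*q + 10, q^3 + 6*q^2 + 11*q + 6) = q + 2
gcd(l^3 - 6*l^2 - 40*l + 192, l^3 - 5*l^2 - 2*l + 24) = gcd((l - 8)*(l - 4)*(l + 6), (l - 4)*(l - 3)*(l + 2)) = l - 4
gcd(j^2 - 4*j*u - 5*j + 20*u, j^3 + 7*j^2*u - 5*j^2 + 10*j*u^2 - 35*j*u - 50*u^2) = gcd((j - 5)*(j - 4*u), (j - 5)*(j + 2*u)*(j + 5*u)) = j - 5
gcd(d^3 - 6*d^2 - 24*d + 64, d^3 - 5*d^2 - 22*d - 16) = d - 8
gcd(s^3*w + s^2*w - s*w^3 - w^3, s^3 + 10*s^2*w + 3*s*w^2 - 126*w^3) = 1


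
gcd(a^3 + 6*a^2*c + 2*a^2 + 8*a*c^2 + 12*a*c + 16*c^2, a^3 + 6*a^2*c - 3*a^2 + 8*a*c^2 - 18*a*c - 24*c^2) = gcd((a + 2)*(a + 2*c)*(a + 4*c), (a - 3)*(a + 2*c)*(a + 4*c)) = a^2 + 6*a*c + 8*c^2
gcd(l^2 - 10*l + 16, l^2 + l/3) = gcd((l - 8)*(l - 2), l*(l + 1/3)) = 1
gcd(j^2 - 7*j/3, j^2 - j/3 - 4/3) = 1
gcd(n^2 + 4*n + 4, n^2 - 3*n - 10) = n + 2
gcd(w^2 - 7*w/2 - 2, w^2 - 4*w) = w - 4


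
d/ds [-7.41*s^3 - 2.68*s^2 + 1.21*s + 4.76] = -22.23*s^2 - 5.36*s + 1.21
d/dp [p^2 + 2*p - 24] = 2*p + 2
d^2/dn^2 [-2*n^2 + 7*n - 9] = -4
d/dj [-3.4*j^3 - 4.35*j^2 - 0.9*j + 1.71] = -10.2*j^2 - 8.7*j - 0.9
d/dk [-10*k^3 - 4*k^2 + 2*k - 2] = -30*k^2 - 8*k + 2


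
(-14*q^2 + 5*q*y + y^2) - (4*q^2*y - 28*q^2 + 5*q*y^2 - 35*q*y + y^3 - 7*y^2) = -4*q^2*y + 14*q^2 - 5*q*y^2 + 40*q*y - y^3 + 8*y^2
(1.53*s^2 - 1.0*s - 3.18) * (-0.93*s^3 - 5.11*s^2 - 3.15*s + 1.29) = -1.4229*s^5 - 6.8883*s^4 + 3.2479*s^3 + 21.3735*s^2 + 8.727*s - 4.1022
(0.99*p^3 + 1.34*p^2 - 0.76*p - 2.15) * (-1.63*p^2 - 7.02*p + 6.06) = -1.6137*p^5 - 9.134*p^4 - 2.1686*p^3 + 16.9601*p^2 + 10.4874*p - 13.029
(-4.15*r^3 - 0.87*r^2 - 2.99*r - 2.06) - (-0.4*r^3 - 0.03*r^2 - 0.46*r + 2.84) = -3.75*r^3 - 0.84*r^2 - 2.53*r - 4.9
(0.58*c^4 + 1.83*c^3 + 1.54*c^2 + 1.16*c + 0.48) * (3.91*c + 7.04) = 2.2678*c^5 + 11.2385*c^4 + 18.9046*c^3 + 15.3772*c^2 + 10.0432*c + 3.3792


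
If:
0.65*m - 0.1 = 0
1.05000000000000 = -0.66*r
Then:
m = 0.15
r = -1.59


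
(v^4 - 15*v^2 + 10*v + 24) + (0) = v^4 - 15*v^2 + 10*v + 24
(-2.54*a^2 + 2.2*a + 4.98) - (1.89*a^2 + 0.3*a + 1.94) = -4.43*a^2 + 1.9*a + 3.04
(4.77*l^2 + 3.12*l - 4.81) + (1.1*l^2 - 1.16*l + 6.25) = 5.87*l^2 + 1.96*l + 1.44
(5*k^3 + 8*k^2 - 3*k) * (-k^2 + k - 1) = -5*k^5 - 3*k^4 + 6*k^3 - 11*k^2 + 3*k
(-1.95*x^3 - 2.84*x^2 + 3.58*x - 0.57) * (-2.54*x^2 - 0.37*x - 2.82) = 4.953*x^5 + 7.9351*x^4 - 2.5434*x^3 + 8.132*x^2 - 9.8847*x + 1.6074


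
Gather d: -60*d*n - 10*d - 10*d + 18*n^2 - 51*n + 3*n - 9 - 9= d*(-60*n - 20) + 18*n^2 - 48*n - 18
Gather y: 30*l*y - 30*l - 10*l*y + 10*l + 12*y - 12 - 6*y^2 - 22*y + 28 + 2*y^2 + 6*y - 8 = -20*l - 4*y^2 + y*(20*l - 4) + 8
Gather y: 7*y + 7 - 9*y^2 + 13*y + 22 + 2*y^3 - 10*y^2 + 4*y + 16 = 2*y^3 - 19*y^2 + 24*y + 45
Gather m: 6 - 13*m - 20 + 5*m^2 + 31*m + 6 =5*m^2 + 18*m - 8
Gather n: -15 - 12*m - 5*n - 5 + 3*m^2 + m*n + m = 3*m^2 - 11*m + n*(m - 5) - 20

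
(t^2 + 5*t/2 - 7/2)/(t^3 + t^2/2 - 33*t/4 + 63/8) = 4*(t - 1)/(4*t^2 - 12*t + 9)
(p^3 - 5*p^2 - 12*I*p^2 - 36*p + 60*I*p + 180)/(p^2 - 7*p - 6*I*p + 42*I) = (p^2 - p*(5 + 6*I) + 30*I)/(p - 7)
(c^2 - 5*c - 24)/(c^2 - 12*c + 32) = (c + 3)/(c - 4)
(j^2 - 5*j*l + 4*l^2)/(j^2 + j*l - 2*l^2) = (j - 4*l)/(j + 2*l)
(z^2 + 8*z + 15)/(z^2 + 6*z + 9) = (z + 5)/(z + 3)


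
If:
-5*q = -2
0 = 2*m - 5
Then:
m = 5/2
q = 2/5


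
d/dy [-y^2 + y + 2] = 1 - 2*y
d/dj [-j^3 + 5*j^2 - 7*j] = -3*j^2 + 10*j - 7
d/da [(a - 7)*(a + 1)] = 2*a - 6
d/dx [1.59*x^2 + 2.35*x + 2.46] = 3.18*x + 2.35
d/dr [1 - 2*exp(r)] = -2*exp(r)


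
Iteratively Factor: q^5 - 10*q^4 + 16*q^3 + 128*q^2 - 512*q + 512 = (q + 4)*(q^4 - 14*q^3 + 72*q^2 - 160*q + 128) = (q - 4)*(q + 4)*(q^3 - 10*q^2 + 32*q - 32) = (q - 4)^2*(q + 4)*(q^2 - 6*q + 8) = (q - 4)^2*(q - 2)*(q + 4)*(q - 4)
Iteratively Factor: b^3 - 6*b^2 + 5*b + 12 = (b - 3)*(b^2 - 3*b - 4) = (b - 4)*(b - 3)*(b + 1)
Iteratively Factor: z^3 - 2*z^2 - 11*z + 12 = (z - 1)*(z^2 - z - 12) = (z - 4)*(z - 1)*(z + 3)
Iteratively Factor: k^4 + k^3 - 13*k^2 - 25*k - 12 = (k - 4)*(k^3 + 5*k^2 + 7*k + 3) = (k - 4)*(k + 1)*(k^2 + 4*k + 3) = (k - 4)*(k + 1)*(k + 3)*(k + 1)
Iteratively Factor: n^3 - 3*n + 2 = (n + 2)*(n^2 - 2*n + 1) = (n - 1)*(n + 2)*(n - 1)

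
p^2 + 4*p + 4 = (p + 2)^2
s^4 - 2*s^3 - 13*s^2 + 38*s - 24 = (s - 3)*(s - 2)*(s - 1)*(s + 4)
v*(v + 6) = v^2 + 6*v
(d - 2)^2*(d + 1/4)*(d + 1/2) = d^4 - 13*d^3/4 + 9*d^2/8 + 5*d/2 + 1/2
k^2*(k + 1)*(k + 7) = k^4 + 8*k^3 + 7*k^2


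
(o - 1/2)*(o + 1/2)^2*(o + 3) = o^4 + 7*o^3/2 + 5*o^2/4 - 7*o/8 - 3/8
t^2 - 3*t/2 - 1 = (t - 2)*(t + 1/2)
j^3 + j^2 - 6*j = j*(j - 2)*(j + 3)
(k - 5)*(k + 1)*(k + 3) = k^3 - k^2 - 17*k - 15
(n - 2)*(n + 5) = n^2 + 3*n - 10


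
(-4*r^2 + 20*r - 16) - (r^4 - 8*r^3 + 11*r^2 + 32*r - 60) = -r^4 + 8*r^3 - 15*r^2 - 12*r + 44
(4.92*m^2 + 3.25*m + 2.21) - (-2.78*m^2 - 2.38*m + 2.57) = 7.7*m^2 + 5.63*m - 0.36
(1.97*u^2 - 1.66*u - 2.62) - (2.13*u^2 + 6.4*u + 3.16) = -0.16*u^2 - 8.06*u - 5.78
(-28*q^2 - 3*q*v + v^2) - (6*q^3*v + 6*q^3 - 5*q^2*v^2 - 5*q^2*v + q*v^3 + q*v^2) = -6*q^3*v - 6*q^3 + 5*q^2*v^2 + 5*q^2*v - 28*q^2 - q*v^3 - q*v^2 - 3*q*v + v^2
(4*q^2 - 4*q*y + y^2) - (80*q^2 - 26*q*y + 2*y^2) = -76*q^2 + 22*q*y - y^2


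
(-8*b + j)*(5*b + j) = -40*b^2 - 3*b*j + j^2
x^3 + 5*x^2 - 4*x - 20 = (x - 2)*(x + 2)*(x + 5)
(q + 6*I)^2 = q^2 + 12*I*q - 36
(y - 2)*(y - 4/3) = y^2 - 10*y/3 + 8/3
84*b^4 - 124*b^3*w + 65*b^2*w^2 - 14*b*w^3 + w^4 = (-7*b + w)*(-3*b + w)*(-2*b + w)^2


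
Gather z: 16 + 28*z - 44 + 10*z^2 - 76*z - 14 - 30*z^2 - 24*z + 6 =-20*z^2 - 72*z - 36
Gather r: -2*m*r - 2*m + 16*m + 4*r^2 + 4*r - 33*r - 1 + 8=14*m + 4*r^2 + r*(-2*m - 29) + 7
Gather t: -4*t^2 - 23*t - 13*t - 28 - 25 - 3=-4*t^2 - 36*t - 56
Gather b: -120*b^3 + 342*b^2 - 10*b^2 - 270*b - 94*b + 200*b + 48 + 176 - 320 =-120*b^3 + 332*b^2 - 164*b - 96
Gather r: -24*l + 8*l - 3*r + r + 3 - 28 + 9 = -16*l - 2*r - 16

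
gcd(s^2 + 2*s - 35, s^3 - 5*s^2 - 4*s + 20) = s - 5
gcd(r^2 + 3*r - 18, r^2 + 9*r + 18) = r + 6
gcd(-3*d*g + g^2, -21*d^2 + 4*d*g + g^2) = 3*d - g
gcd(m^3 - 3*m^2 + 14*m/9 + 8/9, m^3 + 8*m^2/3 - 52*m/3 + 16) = m^2 - 10*m/3 + 8/3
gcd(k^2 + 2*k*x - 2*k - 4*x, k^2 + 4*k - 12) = k - 2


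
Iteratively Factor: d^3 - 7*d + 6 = (d - 1)*(d^2 + d - 6) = (d - 1)*(d + 3)*(d - 2)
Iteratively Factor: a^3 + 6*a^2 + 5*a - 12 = (a - 1)*(a^2 + 7*a + 12) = (a - 1)*(a + 4)*(a + 3)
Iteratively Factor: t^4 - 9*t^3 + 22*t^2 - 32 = (t - 4)*(t^3 - 5*t^2 + 2*t + 8) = (t - 4)^2*(t^2 - t - 2) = (t - 4)^2*(t - 2)*(t + 1)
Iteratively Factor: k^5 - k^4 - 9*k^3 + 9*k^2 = (k + 3)*(k^4 - 4*k^3 + 3*k^2) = (k - 1)*(k + 3)*(k^3 - 3*k^2) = k*(k - 1)*(k + 3)*(k^2 - 3*k) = k*(k - 3)*(k - 1)*(k + 3)*(k)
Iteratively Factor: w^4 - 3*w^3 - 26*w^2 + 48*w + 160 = (w + 2)*(w^3 - 5*w^2 - 16*w + 80) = (w + 2)*(w + 4)*(w^2 - 9*w + 20) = (w - 4)*(w + 2)*(w + 4)*(w - 5)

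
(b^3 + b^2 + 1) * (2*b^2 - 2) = 2*b^5 + 2*b^4 - 2*b^3 - 2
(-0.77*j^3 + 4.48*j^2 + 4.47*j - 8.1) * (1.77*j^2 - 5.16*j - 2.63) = -1.3629*j^5 + 11.9028*j^4 - 13.1798*j^3 - 49.1846*j^2 + 30.0399*j + 21.303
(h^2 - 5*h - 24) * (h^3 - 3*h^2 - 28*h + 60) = h^5 - 8*h^4 - 37*h^3 + 272*h^2 + 372*h - 1440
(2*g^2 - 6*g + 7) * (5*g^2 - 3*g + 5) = 10*g^4 - 36*g^3 + 63*g^2 - 51*g + 35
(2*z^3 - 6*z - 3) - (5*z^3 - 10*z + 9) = -3*z^3 + 4*z - 12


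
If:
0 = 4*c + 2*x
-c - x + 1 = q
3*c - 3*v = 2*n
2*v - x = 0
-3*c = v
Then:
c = 0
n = 0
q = 1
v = 0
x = 0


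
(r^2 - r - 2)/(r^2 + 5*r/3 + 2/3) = 3*(r - 2)/(3*r + 2)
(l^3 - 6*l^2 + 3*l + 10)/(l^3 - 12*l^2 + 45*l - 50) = (l + 1)/(l - 5)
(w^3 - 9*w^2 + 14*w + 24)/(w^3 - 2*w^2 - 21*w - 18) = (w - 4)/(w + 3)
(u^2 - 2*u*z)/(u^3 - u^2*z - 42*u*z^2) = (-u + 2*z)/(-u^2 + u*z + 42*z^2)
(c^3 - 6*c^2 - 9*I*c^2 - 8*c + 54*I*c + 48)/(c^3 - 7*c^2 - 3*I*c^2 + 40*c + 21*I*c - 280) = (c^2 - c*(6 + I) + 6*I)/(c^2 + c*(-7 + 5*I) - 35*I)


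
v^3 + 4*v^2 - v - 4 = (v - 1)*(v + 1)*(v + 4)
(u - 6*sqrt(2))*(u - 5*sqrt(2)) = u^2 - 11*sqrt(2)*u + 60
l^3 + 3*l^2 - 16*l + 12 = (l - 2)*(l - 1)*(l + 6)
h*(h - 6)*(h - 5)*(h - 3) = h^4 - 14*h^3 + 63*h^2 - 90*h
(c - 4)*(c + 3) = c^2 - c - 12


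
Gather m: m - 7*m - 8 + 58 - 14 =36 - 6*m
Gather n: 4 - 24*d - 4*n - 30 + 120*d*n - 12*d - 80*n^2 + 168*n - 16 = -36*d - 80*n^2 + n*(120*d + 164) - 42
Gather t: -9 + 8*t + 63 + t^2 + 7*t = t^2 + 15*t + 54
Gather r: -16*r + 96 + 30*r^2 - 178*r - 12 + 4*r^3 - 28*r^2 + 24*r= 4*r^3 + 2*r^2 - 170*r + 84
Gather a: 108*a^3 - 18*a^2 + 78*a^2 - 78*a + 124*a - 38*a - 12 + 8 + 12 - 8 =108*a^3 + 60*a^2 + 8*a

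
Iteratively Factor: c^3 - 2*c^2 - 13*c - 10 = (c + 1)*(c^2 - 3*c - 10) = (c + 1)*(c + 2)*(c - 5)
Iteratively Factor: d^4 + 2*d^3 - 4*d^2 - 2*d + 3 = (d + 1)*(d^3 + d^2 - 5*d + 3) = (d - 1)*(d + 1)*(d^2 + 2*d - 3) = (d - 1)^2*(d + 1)*(d + 3)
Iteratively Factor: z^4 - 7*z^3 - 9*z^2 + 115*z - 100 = (z + 4)*(z^3 - 11*z^2 + 35*z - 25) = (z - 5)*(z + 4)*(z^2 - 6*z + 5) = (z - 5)*(z - 1)*(z + 4)*(z - 5)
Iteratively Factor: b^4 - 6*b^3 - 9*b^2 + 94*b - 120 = (b + 4)*(b^3 - 10*b^2 + 31*b - 30) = (b - 5)*(b + 4)*(b^2 - 5*b + 6) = (b - 5)*(b - 3)*(b + 4)*(b - 2)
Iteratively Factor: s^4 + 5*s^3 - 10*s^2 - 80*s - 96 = (s - 4)*(s^3 + 9*s^2 + 26*s + 24) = (s - 4)*(s + 3)*(s^2 + 6*s + 8) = (s - 4)*(s + 2)*(s + 3)*(s + 4)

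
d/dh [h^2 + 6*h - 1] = 2*h + 6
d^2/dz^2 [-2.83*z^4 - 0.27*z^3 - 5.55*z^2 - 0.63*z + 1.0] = -33.96*z^2 - 1.62*z - 11.1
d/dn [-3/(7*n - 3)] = 21/(7*n - 3)^2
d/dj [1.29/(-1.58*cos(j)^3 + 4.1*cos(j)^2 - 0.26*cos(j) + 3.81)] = (-6.1146*cos(j)^2 + 10.578*cos(j) - 0.3354)*sin(j)/(1.58*cos(j)^3 - 4.1*cos(j)^2 + 0.26*cos(j) - 3.81)^2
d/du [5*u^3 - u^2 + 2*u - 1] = 15*u^2 - 2*u + 2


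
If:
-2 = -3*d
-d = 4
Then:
No Solution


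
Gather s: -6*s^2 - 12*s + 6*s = -6*s^2 - 6*s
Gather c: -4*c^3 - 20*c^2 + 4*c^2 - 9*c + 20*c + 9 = -4*c^3 - 16*c^2 + 11*c + 9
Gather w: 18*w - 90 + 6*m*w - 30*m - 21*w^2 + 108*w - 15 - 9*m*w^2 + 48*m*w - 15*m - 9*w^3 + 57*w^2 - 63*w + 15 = -45*m - 9*w^3 + w^2*(36 - 9*m) + w*(54*m + 63) - 90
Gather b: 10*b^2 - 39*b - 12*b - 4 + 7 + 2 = 10*b^2 - 51*b + 5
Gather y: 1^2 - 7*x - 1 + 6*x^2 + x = 6*x^2 - 6*x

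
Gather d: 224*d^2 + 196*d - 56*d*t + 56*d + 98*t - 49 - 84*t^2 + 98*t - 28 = 224*d^2 + d*(252 - 56*t) - 84*t^2 + 196*t - 77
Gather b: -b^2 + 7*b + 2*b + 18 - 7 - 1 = -b^2 + 9*b + 10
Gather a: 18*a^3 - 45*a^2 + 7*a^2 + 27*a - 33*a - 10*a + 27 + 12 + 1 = 18*a^3 - 38*a^2 - 16*a + 40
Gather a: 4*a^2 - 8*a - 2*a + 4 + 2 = 4*a^2 - 10*a + 6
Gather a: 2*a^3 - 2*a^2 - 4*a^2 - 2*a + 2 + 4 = 2*a^3 - 6*a^2 - 2*a + 6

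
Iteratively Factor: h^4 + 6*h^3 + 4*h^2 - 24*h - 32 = (h + 2)*(h^3 + 4*h^2 - 4*h - 16) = (h + 2)*(h + 4)*(h^2 - 4) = (h + 2)^2*(h + 4)*(h - 2)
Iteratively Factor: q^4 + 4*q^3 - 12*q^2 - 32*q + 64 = (q + 4)*(q^3 - 12*q + 16) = (q - 2)*(q + 4)*(q^2 + 2*q - 8) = (q - 2)*(q + 4)^2*(q - 2)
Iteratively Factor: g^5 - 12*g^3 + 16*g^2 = (g)*(g^4 - 12*g^2 + 16*g) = g*(g + 4)*(g^3 - 4*g^2 + 4*g) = g^2*(g + 4)*(g^2 - 4*g + 4) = g^2*(g - 2)*(g + 4)*(g - 2)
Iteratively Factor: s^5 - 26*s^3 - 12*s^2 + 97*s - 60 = (s - 1)*(s^4 + s^3 - 25*s^2 - 37*s + 60) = (s - 1)*(s + 3)*(s^3 - 2*s^2 - 19*s + 20) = (s - 5)*(s - 1)*(s + 3)*(s^2 + 3*s - 4) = (s - 5)*(s - 1)*(s + 3)*(s + 4)*(s - 1)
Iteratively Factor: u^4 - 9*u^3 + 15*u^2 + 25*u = (u)*(u^3 - 9*u^2 + 15*u + 25) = u*(u - 5)*(u^2 - 4*u - 5) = u*(u - 5)^2*(u + 1)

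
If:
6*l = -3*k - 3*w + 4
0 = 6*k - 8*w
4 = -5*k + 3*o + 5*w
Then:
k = 4*w/3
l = 2/3 - 7*w/6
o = 5*w/9 + 4/3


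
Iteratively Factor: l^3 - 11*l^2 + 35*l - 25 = (l - 1)*(l^2 - 10*l + 25) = (l - 5)*(l - 1)*(l - 5)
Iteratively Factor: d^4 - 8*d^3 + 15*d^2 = (d - 5)*(d^3 - 3*d^2) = d*(d - 5)*(d^2 - 3*d) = d^2*(d - 5)*(d - 3)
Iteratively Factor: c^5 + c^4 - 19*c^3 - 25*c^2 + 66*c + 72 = (c + 3)*(c^4 - 2*c^3 - 13*c^2 + 14*c + 24) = (c - 2)*(c + 3)*(c^3 - 13*c - 12) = (c - 2)*(c + 1)*(c + 3)*(c^2 - c - 12) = (c - 4)*(c - 2)*(c + 1)*(c + 3)*(c + 3)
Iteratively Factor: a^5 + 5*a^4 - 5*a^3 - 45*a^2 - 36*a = (a + 3)*(a^4 + 2*a^3 - 11*a^2 - 12*a) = (a + 3)*(a + 4)*(a^3 - 2*a^2 - 3*a) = a*(a + 3)*(a + 4)*(a^2 - 2*a - 3) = a*(a - 3)*(a + 3)*(a + 4)*(a + 1)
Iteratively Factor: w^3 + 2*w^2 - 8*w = (w + 4)*(w^2 - 2*w) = w*(w + 4)*(w - 2)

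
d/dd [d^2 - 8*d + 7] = 2*d - 8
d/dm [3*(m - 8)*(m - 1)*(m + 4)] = 9*m^2 - 30*m - 84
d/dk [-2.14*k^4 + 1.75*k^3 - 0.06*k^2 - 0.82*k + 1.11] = -8.56*k^3 + 5.25*k^2 - 0.12*k - 0.82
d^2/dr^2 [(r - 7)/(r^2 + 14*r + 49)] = 2*(r - 35)/(r^4 + 28*r^3 + 294*r^2 + 1372*r + 2401)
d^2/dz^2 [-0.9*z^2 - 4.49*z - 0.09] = -1.80000000000000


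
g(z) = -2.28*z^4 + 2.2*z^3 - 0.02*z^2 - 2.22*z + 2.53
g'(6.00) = -1734.78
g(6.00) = -2491.19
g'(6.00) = -1734.78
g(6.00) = -2491.19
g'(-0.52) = 0.87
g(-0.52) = 3.20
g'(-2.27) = 138.56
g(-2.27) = -78.81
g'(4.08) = -511.92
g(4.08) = -489.24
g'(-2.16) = 120.57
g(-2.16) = -64.57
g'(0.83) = -2.92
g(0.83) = 0.85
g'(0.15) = -2.11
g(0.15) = 2.20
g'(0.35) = -1.82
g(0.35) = 1.81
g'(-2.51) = 183.68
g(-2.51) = -117.31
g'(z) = -9.12*z^3 + 6.6*z^2 - 0.04*z - 2.22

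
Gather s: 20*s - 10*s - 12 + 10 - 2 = 10*s - 4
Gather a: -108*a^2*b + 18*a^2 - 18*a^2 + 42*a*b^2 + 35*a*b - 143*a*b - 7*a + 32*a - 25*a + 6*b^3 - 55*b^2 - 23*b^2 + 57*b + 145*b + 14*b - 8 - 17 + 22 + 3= -108*a^2*b + a*(42*b^2 - 108*b) + 6*b^3 - 78*b^2 + 216*b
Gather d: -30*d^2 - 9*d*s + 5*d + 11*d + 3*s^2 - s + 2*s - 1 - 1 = -30*d^2 + d*(16 - 9*s) + 3*s^2 + s - 2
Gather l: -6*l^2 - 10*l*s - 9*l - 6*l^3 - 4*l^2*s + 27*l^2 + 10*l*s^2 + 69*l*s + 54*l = -6*l^3 + l^2*(21 - 4*s) + l*(10*s^2 + 59*s + 45)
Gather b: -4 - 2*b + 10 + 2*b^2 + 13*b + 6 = 2*b^2 + 11*b + 12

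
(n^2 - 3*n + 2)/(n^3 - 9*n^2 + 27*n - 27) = (n^2 - 3*n + 2)/(n^3 - 9*n^2 + 27*n - 27)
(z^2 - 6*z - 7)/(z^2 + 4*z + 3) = (z - 7)/(z + 3)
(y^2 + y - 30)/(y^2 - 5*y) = (y + 6)/y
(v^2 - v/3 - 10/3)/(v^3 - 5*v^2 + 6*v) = (v + 5/3)/(v*(v - 3))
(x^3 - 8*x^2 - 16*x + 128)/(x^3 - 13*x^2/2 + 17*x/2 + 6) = 2*(x^2 - 4*x - 32)/(2*x^2 - 5*x - 3)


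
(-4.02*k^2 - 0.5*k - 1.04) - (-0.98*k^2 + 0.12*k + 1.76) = -3.04*k^2 - 0.62*k - 2.8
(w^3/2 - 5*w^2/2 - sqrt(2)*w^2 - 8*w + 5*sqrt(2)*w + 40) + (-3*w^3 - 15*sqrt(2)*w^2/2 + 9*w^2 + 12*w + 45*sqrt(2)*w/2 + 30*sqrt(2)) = -5*w^3/2 - 17*sqrt(2)*w^2/2 + 13*w^2/2 + 4*w + 55*sqrt(2)*w/2 + 40 + 30*sqrt(2)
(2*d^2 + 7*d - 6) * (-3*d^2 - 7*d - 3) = -6*d^4 - 35*d^3 - 37*d^2 + 21*d + 18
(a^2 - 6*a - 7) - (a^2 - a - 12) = 5 - 5*a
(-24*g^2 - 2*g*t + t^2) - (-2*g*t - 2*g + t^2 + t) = -24*g^2 + 2*g - t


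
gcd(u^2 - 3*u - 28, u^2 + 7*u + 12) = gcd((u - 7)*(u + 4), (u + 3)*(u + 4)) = u + 4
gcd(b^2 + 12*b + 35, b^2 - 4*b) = 1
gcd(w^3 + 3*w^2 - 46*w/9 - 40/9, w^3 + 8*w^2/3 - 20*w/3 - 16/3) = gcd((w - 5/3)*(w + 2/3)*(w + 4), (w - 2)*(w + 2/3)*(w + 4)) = w^2 + 14*w/3 + 8/3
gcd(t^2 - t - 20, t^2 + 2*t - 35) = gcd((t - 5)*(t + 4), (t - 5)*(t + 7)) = t - 5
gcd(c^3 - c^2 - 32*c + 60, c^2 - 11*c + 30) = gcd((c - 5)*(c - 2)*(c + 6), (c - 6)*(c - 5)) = c - 5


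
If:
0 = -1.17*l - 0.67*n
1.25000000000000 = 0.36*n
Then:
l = -1.99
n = 3.47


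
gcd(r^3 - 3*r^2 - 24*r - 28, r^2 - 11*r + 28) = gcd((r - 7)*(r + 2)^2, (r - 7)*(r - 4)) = r - 7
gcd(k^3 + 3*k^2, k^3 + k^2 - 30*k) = k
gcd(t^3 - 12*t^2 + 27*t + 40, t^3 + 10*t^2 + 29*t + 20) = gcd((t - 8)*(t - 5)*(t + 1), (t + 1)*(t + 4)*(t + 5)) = t + 1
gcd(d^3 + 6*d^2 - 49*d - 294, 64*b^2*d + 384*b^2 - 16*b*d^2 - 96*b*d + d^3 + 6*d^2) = d + 6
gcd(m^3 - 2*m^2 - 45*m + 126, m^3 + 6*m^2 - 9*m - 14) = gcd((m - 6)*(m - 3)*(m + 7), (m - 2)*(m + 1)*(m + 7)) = m + 7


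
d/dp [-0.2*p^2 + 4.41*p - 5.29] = 4.41 - 0.4*p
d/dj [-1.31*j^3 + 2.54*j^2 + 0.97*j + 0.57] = -3.93*j^2 + 5.08*j + 0.97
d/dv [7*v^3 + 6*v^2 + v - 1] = 21*v^2 + 12*v + 1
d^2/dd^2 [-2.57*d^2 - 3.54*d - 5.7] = -5.14000000000000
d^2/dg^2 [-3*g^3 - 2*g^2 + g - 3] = -18*g - 4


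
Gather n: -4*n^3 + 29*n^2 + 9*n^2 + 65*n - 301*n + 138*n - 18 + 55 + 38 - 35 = -4*n^3 + 38*n^2 - 98*n + 40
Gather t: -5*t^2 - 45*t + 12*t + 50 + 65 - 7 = -5*t^2 - 33*t + 108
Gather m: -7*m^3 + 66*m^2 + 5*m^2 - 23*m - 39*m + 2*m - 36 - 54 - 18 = -7*m^3 + 71*m^2 - 60*m - 108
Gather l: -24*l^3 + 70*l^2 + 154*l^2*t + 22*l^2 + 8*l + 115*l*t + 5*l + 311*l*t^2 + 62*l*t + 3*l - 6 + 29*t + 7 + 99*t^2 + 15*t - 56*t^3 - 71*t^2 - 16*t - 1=-24*l^3 + l^2*(154*t + 92) + l*(311*t^2 + 177*t + 16) - 56*t^3 + 28*t^2 + 28*t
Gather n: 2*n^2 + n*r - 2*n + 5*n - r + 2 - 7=2*n^2 + n*(r + 3) - r - 5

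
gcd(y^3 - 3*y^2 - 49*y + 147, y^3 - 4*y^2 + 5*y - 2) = 1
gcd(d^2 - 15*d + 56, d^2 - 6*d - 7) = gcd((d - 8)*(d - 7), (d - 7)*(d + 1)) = d - 7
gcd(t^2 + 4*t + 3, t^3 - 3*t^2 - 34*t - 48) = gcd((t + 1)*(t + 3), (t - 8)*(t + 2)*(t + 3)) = t + 3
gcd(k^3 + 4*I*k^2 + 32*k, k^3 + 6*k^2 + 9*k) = k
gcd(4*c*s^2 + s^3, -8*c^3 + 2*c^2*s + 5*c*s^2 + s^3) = 4*c + s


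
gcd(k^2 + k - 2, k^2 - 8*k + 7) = k - 1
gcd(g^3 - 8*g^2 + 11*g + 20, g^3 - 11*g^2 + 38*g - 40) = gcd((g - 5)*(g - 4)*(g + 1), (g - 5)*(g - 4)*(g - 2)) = g^2 - 9*g + 20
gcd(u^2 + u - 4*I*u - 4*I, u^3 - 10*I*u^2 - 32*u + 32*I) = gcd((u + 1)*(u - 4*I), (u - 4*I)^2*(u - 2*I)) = u - 4*I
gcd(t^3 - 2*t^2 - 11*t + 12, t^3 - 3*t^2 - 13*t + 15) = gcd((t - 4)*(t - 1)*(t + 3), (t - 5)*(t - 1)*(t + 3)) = t^2 + 2*t - 3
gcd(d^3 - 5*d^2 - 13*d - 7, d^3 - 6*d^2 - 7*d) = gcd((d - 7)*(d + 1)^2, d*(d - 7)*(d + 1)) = d^2 - 6*d - 7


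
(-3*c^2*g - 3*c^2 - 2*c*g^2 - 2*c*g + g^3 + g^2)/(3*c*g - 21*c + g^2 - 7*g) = (-3*c^2*g - 3*c^2 - 2*c*g^2 - 2*c*g + g^3 + g^2)/(3*c*g - 21*c + g^2 - 7*g)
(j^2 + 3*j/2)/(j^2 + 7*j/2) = (2*j + 3)/(2*j + 7)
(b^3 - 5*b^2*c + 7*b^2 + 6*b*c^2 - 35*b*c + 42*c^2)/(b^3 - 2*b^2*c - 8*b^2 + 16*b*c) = (b^2 - 3*b*c + 7*b - 21*c)/(b*(b - 8))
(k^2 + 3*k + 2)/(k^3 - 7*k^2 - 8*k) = (k + 2)/(k*(k - 8))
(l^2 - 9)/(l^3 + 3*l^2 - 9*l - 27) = 1/(l + 3)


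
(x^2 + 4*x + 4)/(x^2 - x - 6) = (x + 2)/(x - 3)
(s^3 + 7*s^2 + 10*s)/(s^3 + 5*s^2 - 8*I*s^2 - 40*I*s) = (s + 2)/(s - 8*I)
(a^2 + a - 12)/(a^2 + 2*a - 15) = (a + 4)/(a + 5)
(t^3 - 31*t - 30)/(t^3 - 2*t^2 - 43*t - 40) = (t - 6)/(t - 8)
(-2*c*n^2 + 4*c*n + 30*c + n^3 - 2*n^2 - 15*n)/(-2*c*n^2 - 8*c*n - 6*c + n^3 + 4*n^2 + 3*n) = (n - 5)/(n + 1)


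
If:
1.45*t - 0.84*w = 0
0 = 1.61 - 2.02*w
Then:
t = 0.46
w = 0.80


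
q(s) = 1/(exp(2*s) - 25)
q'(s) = -2*exp(2*s)/(exp(2*s) - 25)^2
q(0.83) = -0.05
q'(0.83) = -0.03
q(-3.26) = -0.04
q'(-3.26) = -0.00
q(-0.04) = -0.04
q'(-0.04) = -0.00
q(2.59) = 0.01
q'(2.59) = -0.02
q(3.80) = 0.00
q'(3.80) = -0.00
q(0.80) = -0.05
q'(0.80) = -0.02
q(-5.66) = -0.04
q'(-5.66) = -0.00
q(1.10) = -0.06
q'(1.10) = -0.07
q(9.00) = 0.00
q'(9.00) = 0.00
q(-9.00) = -0.04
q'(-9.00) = 0.00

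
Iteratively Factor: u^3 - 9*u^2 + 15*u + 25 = (u - 5)*(u^2 - 4*u - 5) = (u - 5)*(u + 1)*(u - 5)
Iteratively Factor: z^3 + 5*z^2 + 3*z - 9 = (z + 3)*(z^2 + 2*z - 3) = (z + 3)^2*(z - 1)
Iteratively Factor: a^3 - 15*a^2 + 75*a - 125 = (a - 5)*(a^2 - 10*a + 25) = (a - 5)^2*(a - 5)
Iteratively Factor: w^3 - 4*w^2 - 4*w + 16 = (w - 4)*(w^2 - 4) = (w - 4)*(w + 2)*(w - 2)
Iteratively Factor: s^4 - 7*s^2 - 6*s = (s + 2)*(s^3 - 2*s^2 - 3*s) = (s - 3)*(s + 2)*(s^2 + s) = (s - 3)*(s + 1)*(s + 2)*(s)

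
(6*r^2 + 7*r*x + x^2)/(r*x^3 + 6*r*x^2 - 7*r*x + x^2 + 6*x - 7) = (6*r^2 + 7*r*x + x^2)/(r*x^3 + 6*r*x^2 - 7*r*x + x^2 + 6*x - 7)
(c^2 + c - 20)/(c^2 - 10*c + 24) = (c + 5)/(c - 6)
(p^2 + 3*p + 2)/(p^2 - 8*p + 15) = (p^2 + 3*p + 2)/(p^2 - 8*p + 15)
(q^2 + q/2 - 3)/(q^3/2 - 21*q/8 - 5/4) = 4*(2*q - 3)/(4*q^2 - 8*q - 5)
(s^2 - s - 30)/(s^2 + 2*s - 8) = (s^2 - s - 30)/(s^2 + 2*s - 8)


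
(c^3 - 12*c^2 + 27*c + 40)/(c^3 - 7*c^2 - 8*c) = (c - 5)/c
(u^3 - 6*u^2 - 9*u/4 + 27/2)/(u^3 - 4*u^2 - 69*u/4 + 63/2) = (2*u + 3)/(2*u + 7)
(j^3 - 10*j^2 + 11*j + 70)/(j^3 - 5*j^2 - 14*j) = (j - 5)/j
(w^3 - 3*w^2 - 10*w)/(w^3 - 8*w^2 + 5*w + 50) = w/(w - 5)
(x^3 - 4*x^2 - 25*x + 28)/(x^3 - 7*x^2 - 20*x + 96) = (x^2 - 8*x + 7)/(x^2 - 11*x + 24)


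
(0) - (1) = -1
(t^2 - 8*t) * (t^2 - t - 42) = t^4 - 9*t^3 - 34*t^2 + 336*t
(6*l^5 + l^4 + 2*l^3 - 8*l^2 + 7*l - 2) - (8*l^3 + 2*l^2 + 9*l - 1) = 6*l^5 + l^4 - 6*l^3 - 10*l^2 - 2*l - 1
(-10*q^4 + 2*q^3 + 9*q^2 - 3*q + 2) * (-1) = 10*q^4 - 2*q^3 - 9*q^2 + 3*q - 2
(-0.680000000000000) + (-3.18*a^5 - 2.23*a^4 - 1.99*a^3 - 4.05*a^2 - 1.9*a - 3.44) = -3.18*a^5 - 2.23*a^4 - 1.99*a^3 - 4.05*a^2 - 1.9*a - 4.12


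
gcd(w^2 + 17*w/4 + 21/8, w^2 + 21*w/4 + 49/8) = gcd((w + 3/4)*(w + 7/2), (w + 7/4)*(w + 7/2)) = w + 7/2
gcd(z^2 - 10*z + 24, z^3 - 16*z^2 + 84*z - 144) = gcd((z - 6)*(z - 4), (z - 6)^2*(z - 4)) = z^2 - 10*z + 24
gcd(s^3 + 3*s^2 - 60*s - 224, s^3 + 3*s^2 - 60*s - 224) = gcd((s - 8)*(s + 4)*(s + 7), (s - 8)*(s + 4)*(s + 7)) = s^3 + 3*s^2 - 60*s - 224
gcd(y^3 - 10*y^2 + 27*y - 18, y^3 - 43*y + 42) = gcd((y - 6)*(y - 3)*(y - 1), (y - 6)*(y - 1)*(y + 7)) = y^2 - 7*y + 6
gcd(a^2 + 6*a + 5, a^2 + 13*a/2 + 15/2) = a + 5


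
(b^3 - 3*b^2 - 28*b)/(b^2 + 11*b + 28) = b*(b - 7)/(b + 7)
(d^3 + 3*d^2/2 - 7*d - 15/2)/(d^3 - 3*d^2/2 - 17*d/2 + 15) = (d + 1)/(d - 2)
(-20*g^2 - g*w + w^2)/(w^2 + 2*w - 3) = (-20*g^2 - g*w + w^2)/(w^2 + 2*w - 3)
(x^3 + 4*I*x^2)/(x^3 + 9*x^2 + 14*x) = x*(x + 4*I)/(x^2 + 9*x + 14)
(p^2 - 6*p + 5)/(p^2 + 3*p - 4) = (p - 5)/(p + 4)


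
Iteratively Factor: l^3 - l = (l)*(l^2 - 1) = l*(l + 1)*(l - 1)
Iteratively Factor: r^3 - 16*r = (r - 4)*(r^2 + 4*r) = r*(r - 4)*(r + 4)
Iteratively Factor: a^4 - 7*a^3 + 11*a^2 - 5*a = (a - 5)*(a^3 - 2*a^2 + a) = (a - 5)*(a - 1)*(a^2 - a) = (a - 5)*(a - 1)^2*(a)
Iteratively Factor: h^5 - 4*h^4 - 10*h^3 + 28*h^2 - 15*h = (h - 1)*(h^4 - 3*h^3 - 13*h^2 + 15*h) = h*(h - 1)*(h^3 - 3*h^2 - 13*h + 15) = h*(h - 1)*(h + 3)*(h^2 - 6*h + 5) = h*(h - 1)^2*(h + 3)*(h - 5)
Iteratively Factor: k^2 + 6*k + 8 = (k + 4)*(k + 2)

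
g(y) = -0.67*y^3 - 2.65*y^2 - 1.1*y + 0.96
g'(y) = -2.01*y^2 - 5.3*y - 1.1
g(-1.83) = -1.80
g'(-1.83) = 1.87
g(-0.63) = 0.77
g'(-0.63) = 1.44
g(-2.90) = -1.80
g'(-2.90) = -2.63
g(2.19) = -21.20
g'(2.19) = -22.35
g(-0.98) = 0.12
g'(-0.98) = 2.16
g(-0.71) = 0.64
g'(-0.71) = 1.65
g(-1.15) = -0.26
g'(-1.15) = 2.34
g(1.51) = -9.05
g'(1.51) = -13.69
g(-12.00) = 790.32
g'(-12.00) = -226.94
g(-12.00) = 790.32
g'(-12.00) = -226.94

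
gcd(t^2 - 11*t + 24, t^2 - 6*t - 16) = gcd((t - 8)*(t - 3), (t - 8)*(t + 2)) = t - 8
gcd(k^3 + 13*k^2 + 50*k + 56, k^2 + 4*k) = k + 4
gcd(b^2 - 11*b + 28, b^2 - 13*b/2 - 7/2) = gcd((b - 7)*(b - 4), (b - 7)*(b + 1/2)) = b - 7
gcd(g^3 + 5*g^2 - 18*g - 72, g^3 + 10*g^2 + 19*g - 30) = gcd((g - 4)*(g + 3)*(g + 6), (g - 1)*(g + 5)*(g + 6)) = g + 6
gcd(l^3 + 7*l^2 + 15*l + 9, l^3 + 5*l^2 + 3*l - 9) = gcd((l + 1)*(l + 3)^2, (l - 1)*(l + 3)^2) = l^2 + 6*l + 9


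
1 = 1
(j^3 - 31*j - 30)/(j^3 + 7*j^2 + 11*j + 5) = (j - 6)/(j + 1)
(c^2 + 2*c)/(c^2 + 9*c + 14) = c/(c + 7)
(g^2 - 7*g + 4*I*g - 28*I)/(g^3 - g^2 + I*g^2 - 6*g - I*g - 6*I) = (g^2 + g*(-7 + 4*I) - 28*I)/(g^3 + g^2*(-1 + I) - g*(6 + I) - 6*I)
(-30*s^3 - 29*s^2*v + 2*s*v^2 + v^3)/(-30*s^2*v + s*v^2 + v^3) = (s + v)/v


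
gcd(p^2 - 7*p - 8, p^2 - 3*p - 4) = p + 1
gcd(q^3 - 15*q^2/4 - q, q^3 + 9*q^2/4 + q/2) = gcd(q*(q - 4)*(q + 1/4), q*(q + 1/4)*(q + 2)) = q^2 + q/4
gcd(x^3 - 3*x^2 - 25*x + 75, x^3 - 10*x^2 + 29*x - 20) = x - 5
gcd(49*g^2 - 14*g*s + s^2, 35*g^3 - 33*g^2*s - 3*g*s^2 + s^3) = -7*g + s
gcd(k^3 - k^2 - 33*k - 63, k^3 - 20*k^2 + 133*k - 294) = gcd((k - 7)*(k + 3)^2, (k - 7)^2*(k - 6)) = k - 7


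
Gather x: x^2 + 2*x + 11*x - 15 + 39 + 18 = x^2 + 13*x + 42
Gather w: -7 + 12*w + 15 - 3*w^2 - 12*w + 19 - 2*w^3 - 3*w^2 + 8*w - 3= -2*w^3 - 6*w^2 + 8*w + 24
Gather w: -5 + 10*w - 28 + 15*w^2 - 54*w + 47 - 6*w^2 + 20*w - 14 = 9*w^2 - 24*w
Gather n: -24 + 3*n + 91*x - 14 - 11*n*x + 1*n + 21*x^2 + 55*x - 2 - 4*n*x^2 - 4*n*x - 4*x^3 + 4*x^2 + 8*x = n*(-4*x^2 - 15*x + 4) - 4*x^3 + 25*x^2 + 154*x - 40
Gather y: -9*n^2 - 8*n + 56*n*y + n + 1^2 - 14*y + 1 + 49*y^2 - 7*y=-9*n^2 - 7*n + 49*y^2 + y*(56*n - 21) + 2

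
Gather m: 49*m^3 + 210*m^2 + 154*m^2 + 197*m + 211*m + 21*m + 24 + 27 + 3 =49*m^3 + 364*m^2 + 429*m + 54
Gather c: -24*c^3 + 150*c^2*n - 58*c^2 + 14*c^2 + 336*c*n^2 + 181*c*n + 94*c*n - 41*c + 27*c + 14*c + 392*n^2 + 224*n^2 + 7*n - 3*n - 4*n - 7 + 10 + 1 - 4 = -24*c^3 + c^2*(150*n - 44) + c*(336*n^2 + 275*n) + 616*n^2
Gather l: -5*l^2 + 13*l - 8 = -5*l^2 + 13*l - 8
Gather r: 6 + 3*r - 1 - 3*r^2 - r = -3*r^2 + 2*r + 5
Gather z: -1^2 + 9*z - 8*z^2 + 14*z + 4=-8*z^2 + 23*z + 3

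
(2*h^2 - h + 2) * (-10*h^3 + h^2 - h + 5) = -20*h^5 + 12*h^4 - 23*h^3 + 13*h^2 - 7*h + 10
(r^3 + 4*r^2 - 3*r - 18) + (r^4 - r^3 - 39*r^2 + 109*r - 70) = r^4 - 35*r^2 + 106*r - 88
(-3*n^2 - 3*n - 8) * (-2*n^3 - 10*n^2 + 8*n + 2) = 6*n^5 + 36*n^4 + 22*n^3 + 50*n^2 - 70*n - 16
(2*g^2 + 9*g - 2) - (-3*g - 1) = 2*g^2 + 12*g - 1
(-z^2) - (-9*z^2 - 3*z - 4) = 8*z^2 + 3*z + 4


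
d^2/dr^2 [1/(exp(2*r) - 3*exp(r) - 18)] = ((3 - 4*exp(r))*(-exp(2*r) + 3*exp(r) + 18) - 2*(2*exp(r) - 3)^2*exp(r))*exp(r)/(-exp(2*r) + 3*exp(r) + 18)^3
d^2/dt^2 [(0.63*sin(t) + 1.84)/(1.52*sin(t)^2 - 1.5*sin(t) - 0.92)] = (-1.455552*sin(t)^5 - 18.440944*sin(t)^4 + 10.210752*sin(t)^3 + 11.943992*sin(t)^2 - 17.87928*sin(t) + 11.687312)/(3.511808*sin(t)^6 - 10.3968*sin(t)^5 + 3.883296*sin(t)^4 + 9.2106*sin(t)^3 - 2.350416*sin(t)^2 - 3.8088*sin(t) - 0.778688)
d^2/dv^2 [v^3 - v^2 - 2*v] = 6*v - 2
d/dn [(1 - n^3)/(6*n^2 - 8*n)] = (-3*n^4 + 8*n^3 - 6*n + 4)/(2*n^2*(9*n^2 - 24*n + 16))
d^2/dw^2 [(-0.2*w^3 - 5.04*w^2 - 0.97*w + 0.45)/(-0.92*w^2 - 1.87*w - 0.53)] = (-7.105427357601e-15*w^4 - 14.495896*w^3 - 15.840984*w^2 - 7.145832*w - 1.799632)/(0.778688*w^6 + 4.748304*w^5 + 10.99722*w^4 + 12.010075*w^3 + 6.335355*w^2 + 1.575849*w + 0.148877)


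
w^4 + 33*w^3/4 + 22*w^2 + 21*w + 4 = (w + 1/4)*(w + 2)^2*(w + 4)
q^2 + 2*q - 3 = (q - 1)*(q + 3)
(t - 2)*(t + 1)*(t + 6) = t^3 + 5*t^2 - 8*t - 12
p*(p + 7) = p^2 + 7*p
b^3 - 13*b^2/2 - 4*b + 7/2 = (b - 7)*(b - 1/2)*(b + 1)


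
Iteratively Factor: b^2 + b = (b)*(b + 1)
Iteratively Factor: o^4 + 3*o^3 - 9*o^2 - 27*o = (o + 3)*(o^3 - 9*o) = (o + 3)^2*(o^2 - 3*o) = (o - 3)*(o + 3)^2*(o)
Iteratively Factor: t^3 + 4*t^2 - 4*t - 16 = (t + 4)*(t^2 - 4) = (t - 2)*(t + 4)*(t + 2)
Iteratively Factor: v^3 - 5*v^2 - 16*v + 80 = (v - 5)*(v^2 - 16) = (v - 5)*(v - 4)*(v + 4)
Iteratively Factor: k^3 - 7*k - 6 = (k - 3)*(k^2 + 3*k + 2) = (k - 3)*(k + 1)*(k + 2)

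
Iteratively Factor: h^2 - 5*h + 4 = (h - 4)*(h - 1)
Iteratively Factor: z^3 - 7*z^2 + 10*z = (z - 5)*(z^2 - 2*z) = z*(z - 5)*(z - 2)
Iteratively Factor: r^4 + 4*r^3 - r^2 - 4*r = (r)*(r^3 + 4*r^2 - r - 4) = r*(r + 1)*(r^2 + 3*r - 4) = r*(r - 1)*(r + 1)*(r + 4)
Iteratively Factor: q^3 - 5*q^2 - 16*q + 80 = (q - 4)*(q^2 - q - 20) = (q - 4)*(q + 4)*(q - 5)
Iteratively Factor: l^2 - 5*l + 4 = (l - 4)*(l - 1)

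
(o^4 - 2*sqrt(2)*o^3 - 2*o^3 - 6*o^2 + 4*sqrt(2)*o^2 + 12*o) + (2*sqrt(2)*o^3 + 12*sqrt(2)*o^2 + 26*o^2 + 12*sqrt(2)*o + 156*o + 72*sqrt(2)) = o^4 - 2*o^3 + 20*o^2 + 16*sqrt(2)*o^2 + 12*sqrt(2)*o + 168*o + 72*sqrt(2)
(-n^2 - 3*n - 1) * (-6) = 6*n^2 + 18*n + 6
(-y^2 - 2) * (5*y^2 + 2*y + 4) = -5*y^4 - 2*y^3 - 14*y^2 - 4*y - 8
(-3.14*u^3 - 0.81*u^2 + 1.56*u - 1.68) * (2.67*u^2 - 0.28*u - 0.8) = -8.3838*u^5 - 1.2835*u^4 + 6.904*u^3 - 4.2744*u^2 - 0.7776*u + 1.344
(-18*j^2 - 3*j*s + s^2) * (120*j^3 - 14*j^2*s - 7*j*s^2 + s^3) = -2160*j^5 - 108*j^4*s + 288*j^3*s^2 - 11*j^2*s^3 - 10*j*s^4 + s^5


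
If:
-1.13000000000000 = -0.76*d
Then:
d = 1.49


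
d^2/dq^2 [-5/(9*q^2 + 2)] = 90*(2 - 27*q^2)/(9*q^2 + 2)^3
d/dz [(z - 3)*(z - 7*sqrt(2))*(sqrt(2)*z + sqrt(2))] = 3*sqrt(2)*z^2 - 28*z - 4*sqrt(2)*z - 3*sqrt(2) + 28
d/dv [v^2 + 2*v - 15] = 2*v + 2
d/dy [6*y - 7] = 6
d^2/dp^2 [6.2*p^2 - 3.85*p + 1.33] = 12.4000000000000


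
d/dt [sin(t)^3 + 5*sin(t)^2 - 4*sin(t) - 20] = (3*sin(t)^2 + 10*sin(t) - 4)*cos(t)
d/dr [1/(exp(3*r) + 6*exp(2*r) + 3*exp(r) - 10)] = 3*(-exp(2*r) - 4*exp(r) - 1)*exp(r)/(exp(3*r) + 6*exp(2*r) + 3*exp(r) - 10)^2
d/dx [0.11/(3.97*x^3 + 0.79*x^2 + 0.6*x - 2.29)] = (-1.3101*x^2 - 0.1738*x - 0.066)/(3.97*x^3 + 0.79*x^2 + 0.6*x - 2.29)^2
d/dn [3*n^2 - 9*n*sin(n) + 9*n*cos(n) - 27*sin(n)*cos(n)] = -9*sqrt(2)*n*sin(n + pi/4) + 6*n - 27*cos(2*n) + 9*sqrt(2)*cos(n + pi/4)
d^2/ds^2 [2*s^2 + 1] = 4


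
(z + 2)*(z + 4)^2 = z^3 + 10*z^2 + 32*z + 32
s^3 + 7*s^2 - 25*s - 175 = (s - 5)*(s + 5)*(s + 7)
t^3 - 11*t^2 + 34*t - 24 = (t - 6)*(t - 4)*(t - 1)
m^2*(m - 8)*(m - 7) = m^4 - 15*m^3 + 56*m^2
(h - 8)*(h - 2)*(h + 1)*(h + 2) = h^4 - 7*h^3 - 12*h^2 + 28*h + 32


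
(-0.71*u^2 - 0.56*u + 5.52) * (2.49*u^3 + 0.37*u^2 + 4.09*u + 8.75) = -1.7679*u^5 - 1.6571*u^4 + 10.6337*u^3 - 6.4605*u^2 + 17.6768*u + 48.3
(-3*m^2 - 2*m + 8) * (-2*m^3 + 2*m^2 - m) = 6*m^5 - 2*m^4 - 17*m^3 + 18*m^2 - 8*m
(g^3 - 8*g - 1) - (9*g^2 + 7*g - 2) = g^3 - 9*g^2 - 15*g + 1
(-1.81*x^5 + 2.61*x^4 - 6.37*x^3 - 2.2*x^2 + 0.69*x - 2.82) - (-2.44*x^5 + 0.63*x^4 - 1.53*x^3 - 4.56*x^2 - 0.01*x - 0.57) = 0.63*x^5 + 1.98*x^4 - 4.84*x^3 + 2.36*x^2 + 0.7*x - 2.25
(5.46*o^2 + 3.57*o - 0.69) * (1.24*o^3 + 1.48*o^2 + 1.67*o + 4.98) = 6.7704*o^5 + 12.5076*o^4 + 13.5462*o^3 + 32.1315*o^2 + 16.6263*o - 3.4362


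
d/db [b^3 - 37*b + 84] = 3*b^2 - 37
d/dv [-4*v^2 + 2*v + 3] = 2 - 8*v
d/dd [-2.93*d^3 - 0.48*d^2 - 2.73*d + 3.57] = -8.79*d^2 - 0.96*d - 2.73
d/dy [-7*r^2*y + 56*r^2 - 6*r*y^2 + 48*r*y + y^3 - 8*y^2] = -7*r^2 - 12*r*y + 48*r + 3*y^2 - 16*y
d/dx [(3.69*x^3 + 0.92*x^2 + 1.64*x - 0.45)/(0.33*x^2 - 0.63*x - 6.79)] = (1.2177*x^4 - 4.6494*x^3 - 76.2861*x^2 - 12.1966*x - 11.4191)/(0.1089*x^4 - 0.4158*x^3 - 4.0845*x^2 + 8.5554*x + 46.1041)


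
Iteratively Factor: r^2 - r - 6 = (r - 3)*(r + 2)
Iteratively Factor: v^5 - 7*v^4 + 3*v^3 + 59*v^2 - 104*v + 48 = (v - 4)*(v^4 - 3*v^3 - 9*v^2 + 23*v - 12) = (v - 4)*(v - 1)*(v^3 - 2*v^2 - 11*v + 12) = (v - 4)*(v - 1)^2*(v^2 - v - 12) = (v - 4)*(v - 1)^2*(v + 3)*(v - 4)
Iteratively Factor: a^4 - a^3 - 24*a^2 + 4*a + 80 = (a - 2)*(a^3 + a^2 - 22*a - 40) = (a - 2)*(a + 4)*(a^2 - 3*a - 10) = (a - 5)*(a - 2)*(a + 4)*(a + 2)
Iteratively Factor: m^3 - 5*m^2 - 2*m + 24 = (m - 4)*(m^2 - m - 6) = (m - 4)*(m - 3)*(m + 2)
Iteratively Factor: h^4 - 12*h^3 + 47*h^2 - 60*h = (h - 4)*(h^3 - 8*h^2 + 15*h) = h*(h - 4)*(h^2 - 8*h + 15) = h*(h - 4)*(h - 3)*(h - 5)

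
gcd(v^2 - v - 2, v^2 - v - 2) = v^2 - v - 2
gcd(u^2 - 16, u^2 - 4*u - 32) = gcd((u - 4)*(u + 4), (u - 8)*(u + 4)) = u + 4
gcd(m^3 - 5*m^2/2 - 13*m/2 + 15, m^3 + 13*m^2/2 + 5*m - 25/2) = m + 5/2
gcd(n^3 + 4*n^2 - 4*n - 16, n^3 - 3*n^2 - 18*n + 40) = n^2 + 2*n - 8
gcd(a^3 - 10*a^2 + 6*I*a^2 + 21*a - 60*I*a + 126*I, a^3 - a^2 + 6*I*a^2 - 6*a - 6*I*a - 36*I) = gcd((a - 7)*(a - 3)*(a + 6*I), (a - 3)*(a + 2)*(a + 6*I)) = a^2 + a*(-3 + 6*I) - 18*I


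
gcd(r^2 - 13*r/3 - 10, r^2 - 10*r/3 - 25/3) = r + 5/3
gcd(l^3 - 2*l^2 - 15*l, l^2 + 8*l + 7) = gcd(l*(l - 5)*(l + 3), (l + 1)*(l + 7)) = 1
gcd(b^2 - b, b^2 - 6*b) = b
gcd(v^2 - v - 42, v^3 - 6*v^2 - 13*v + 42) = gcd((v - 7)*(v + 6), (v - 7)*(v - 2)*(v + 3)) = v - 7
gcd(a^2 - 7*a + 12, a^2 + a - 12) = a - 3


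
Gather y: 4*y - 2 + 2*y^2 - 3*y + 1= 2*y^2 + y - 1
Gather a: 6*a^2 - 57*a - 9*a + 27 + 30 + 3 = 6*a^2 - 66*a + 60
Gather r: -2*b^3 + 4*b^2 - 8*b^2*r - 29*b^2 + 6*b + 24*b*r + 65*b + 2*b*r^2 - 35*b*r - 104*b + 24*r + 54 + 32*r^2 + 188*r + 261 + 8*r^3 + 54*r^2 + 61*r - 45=-2*b^3 - 25*b^2 - 33*b + 8*r^3 + r^2*(2*b + 86) + r*(-8*b^2 - 11*b + 273) + 270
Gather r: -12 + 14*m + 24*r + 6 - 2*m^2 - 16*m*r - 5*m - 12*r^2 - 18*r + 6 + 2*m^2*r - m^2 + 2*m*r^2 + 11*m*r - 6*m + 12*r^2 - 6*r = -3*m^2 + 2*m*r^2 + 3*m + r*(2*m^2 - 5*m)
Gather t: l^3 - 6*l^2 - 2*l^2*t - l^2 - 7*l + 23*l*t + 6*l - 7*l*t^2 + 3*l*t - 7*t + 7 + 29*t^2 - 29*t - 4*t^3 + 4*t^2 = l^3 - 7*l^2 - l - 4*t^3 + t^2*(33 - 7*l) + t*(-2*l^2 + 26*l - 36) + 7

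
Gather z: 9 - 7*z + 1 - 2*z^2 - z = -2*z^2 - 8*z + 10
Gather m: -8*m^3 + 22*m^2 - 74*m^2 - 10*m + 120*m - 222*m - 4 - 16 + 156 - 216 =-8*m^3 - 52*m^2 - 112*m - 80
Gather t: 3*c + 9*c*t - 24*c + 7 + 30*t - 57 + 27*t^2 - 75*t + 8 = -21*c + 27*t^2 + t*(9*c - 45) - 42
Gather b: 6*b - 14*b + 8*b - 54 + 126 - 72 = 0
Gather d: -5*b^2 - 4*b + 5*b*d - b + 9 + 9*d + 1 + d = -5*b^2 - 5*b + d*(5*b + 10) + 10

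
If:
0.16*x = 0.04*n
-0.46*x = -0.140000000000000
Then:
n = 1.22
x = 0.30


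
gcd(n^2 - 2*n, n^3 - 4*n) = n^2 - 2*n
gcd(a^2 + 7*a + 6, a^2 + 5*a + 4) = a + 1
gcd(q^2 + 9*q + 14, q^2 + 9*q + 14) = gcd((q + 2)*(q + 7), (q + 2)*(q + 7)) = q^2 + 9*q + 14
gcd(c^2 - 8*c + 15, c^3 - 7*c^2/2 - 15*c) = 1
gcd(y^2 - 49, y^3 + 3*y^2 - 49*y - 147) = y^2 - 49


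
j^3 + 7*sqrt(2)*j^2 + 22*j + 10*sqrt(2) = (j + sqrt(2))^2*(j + 5*sqrt(2))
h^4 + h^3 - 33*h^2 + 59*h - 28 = (h - 4)*(h - 1)^2*(h + 7)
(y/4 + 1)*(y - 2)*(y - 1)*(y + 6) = y^4/4 + 7*y^3/4 - y^2 - 13*y + 12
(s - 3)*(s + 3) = s^2 - 9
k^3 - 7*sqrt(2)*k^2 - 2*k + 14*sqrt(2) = (k - 7*sqrt(2))*(k - sqrt(2))*(k + sqrt(2))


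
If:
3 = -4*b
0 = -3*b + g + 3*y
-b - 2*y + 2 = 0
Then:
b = -3/4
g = -51/8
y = 11/8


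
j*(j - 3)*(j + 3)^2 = j^4 + 3*j^3 - 9*j^2 - 27*j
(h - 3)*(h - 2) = h^2 - 5*h + 6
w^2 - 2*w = w*(w - 2)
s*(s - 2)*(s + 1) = s^3 - s^2 - 2*s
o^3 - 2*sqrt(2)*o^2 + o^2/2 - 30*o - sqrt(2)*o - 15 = (o + 1/2)*(o - 5*sqrt(2))*(o + 3*sqrt(2))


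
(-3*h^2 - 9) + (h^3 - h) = h^3 - 3*h^2 - h - 9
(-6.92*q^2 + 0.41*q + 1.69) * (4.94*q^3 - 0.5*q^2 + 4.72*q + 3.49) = -34.1848*q^5 + 5.4854*q^4 - 24.5188*q^3 - 23.0606*q^2 + 9.4077*q + 5.8981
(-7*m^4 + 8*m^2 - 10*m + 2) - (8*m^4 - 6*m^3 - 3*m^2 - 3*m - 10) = -15*m^4 + 6*m^3 + 11*m^2 - 7*m + 12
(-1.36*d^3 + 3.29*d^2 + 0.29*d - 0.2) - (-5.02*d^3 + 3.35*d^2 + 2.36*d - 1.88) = 3.66*d^3 - 0.0600000000000001*d^2 - 2.07*d + 1.68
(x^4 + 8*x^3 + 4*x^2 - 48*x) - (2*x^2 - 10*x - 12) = x^4 + 8*x^3 + 2*x^2 - 38*x + 12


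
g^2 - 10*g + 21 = (g - 7)*(g - 3)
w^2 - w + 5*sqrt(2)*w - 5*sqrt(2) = (w - 1)*(w + 5*sqrt(2))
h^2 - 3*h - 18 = (h - 6)*(h + 3)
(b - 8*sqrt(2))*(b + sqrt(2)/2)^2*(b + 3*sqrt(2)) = b^4 - 4*sqrt(2)*b^3 - 115*b^2/2 - 101*sqrt(2)*b/2 - 24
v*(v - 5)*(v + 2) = v^3 - 3*v^2 - 10*v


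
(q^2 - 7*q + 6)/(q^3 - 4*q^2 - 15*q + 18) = 1/(q + 3)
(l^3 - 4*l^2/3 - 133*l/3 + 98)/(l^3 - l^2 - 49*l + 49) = (l^2 - 25*l/3 + 14)/(l^2 - 8*l + 7)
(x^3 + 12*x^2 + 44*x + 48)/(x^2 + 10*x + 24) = x + 2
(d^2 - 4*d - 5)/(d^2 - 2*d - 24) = (-d^2 + 4*d + 5)/(-d^2 + 2*d + 24)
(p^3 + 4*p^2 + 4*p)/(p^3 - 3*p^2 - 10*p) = (p + 2)/(p - 5)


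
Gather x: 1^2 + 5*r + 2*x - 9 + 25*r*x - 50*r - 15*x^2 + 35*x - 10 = -45*r - 15*x^2 + x*(25*r + 37) - 18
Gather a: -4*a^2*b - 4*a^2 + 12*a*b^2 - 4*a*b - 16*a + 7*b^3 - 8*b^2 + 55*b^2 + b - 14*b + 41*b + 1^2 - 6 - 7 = a^2*(-4*b - 4) + a*(12*b^2 - 4*b - 16) + 7*b^3 + 47*b^2 + 28*b - 12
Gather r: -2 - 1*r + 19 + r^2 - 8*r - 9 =r^2 - 9*r + 8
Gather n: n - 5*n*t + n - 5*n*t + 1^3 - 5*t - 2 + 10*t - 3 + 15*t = n*(2 - 10*t) + 20*t - 4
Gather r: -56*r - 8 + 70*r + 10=14*r + 2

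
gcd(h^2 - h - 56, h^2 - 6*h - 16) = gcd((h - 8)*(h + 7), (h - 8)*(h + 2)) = h - 8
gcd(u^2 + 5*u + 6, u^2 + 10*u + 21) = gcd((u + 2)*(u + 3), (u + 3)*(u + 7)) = u + 3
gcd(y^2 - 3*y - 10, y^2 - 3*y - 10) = y^2 - 3*y - 10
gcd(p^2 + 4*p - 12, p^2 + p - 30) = p + 6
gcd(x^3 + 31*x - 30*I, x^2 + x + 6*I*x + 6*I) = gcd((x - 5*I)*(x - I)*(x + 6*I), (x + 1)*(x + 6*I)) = x + 6*I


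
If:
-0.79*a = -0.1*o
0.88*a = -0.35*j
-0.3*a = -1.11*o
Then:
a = 0.00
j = 0.00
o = 0.00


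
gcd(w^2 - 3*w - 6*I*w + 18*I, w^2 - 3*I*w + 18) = w - 6*I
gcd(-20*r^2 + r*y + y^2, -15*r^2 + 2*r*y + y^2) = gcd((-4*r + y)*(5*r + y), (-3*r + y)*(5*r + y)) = 5*r + y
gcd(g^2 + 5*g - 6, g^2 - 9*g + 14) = 1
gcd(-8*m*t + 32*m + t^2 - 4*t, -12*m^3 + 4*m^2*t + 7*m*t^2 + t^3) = 1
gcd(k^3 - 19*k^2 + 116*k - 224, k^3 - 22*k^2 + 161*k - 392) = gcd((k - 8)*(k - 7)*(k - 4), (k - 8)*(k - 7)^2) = k^2 - 15*k + 56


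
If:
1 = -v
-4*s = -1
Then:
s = 1/4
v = -1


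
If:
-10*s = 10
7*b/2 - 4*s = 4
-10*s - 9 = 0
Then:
No Solution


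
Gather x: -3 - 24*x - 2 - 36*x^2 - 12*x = -36*x^2 - 36*x - 5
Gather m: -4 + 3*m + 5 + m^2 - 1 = m^2 + 3*m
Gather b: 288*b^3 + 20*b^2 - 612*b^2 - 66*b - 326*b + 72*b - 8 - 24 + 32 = 288*b^3 - 592*b^2 - 320*b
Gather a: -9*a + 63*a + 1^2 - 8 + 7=54*a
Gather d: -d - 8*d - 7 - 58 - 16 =-9*d - 81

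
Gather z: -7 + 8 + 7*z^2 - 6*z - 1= 7*z^2 - 6*z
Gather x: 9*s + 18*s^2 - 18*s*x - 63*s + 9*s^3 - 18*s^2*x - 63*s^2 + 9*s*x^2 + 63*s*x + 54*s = 9*s^3 - 45*s^2 + 9*s*x^2 + x*(-18*s^2 + 45*s)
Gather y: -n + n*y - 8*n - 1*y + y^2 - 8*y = -9*n + y^2 + y*(n - 9)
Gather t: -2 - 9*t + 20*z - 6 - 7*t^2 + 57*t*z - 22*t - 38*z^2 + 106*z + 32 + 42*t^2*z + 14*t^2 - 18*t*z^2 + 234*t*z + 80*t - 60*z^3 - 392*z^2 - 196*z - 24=t^2*(42*z + 7) + t*(-18*z^2 + 291*z + 49) - 60*z^3 - 430*z^2 - 70*z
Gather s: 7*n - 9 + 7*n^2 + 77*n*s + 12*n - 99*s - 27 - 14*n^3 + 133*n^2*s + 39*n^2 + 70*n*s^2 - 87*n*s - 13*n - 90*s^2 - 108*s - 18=-14*n^3 + 46*n^2 + 6*n + s^2*(70*n - 90) + s*(133*n^2 - 10*n - 207) - 54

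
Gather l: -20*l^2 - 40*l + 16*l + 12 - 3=-20*l^2 - 24*l + 9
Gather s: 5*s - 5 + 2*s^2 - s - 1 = 2*s^2 + 4*s - 6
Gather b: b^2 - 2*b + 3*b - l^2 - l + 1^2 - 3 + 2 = b^2 + b - l^2 - l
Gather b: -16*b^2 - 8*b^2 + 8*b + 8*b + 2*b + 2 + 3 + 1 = -24*b^2 + 18*b + 6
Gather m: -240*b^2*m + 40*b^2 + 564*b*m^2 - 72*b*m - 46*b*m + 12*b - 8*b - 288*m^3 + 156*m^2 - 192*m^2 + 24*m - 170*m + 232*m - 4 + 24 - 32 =40*b^2 + 4*b - 288*m^3 + m^2*(564*b - 36) + m*(-240*b^2 - 118*b + 86) - 12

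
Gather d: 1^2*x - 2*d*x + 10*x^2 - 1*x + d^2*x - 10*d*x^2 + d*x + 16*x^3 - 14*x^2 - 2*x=d^2*x + d*(-10*x^2 - x) + 16*x^3 - 4*x^2 - 2*x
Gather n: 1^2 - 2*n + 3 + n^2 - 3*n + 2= n^2 - 5*n + 6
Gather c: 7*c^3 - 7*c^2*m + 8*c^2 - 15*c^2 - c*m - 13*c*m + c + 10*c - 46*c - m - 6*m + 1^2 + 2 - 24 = 7*c^3 + c^2*(-7*m - 7) + c*(-14*m - 35) - 7*m - 21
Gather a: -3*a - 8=-3*a - 8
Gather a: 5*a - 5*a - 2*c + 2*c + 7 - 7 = 0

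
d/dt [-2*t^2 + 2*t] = 2 - 4*t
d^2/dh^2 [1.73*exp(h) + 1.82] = 1.73*exp(h)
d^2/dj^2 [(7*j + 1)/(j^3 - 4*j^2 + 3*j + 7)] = 2*((7*j + 1)*(3*j^2 - 8*j + 3)^2 + (-21*j^2 + 56*j - (3*j - 4)*(7*j + 1) - 21)*(j^3 - 4*j^2 + 3*j + 7))/(j^3 - 4*j^2 + 3*j + 7)^3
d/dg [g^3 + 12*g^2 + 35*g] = 3*g^2 + 24*g + 35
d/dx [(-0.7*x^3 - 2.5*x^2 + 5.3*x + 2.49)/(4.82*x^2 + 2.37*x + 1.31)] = (-3.374*x^4 - 3.318*x^3 - 34.222*x^2 - 30.5536*x + 1.0417)/(23.2324*x^4 + 22.8468*x^3 + 18.2453*x^2 + 6.2094*x + 1.7161)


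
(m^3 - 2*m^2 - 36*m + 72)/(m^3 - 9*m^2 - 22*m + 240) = (m^2 + 4*m - 12)/(m^2 - 3*m - 40)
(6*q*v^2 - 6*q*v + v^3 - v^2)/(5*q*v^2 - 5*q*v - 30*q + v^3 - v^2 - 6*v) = v*(-6*q*v + 6*q - v^2 + v)/(-5*q*v^2 + 5*q*v + 30*q - v^3 + v^2 + 6*v)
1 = 1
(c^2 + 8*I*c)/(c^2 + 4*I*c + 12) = c*(c + 8*I)/(c^2 + 4*I*c + 12)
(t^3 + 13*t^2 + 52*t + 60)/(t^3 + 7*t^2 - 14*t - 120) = (t + 2)/(t - 4)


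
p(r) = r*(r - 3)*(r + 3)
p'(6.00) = 99.00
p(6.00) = 162.00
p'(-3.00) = 18.00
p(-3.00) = 0.00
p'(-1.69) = -0.43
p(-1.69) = 10.38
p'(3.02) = 18.36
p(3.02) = 0.36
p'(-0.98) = -6.12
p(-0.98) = 7.88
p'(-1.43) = -2.87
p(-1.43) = 9.95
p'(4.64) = 55.59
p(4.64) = 58.14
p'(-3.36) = 24.87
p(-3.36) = -7.69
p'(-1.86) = 1.38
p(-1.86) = 10.31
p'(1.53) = -1.98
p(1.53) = -10.19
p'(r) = r*(r - 3) + r*(r + 3) + (r - 3)*(r + 3) = 3*r^2 - 9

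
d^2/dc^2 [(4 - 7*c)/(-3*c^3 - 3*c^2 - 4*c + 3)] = 2*(189*c^5 - 27*c^4 - 309*c^3 + 126*c^2 - 63*c - 16)/(27*c^9 + 81*c^8 + 189*c^7 + 162*c^6 + 90*c^5 - 153*c^4 - 71*c^3 - 63*c^2 + 108*c - 27)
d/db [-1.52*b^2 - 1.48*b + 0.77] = -3.04*b - 1.48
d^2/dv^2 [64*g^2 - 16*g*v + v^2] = 2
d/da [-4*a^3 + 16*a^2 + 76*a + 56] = -12*a^2 + 32*a + 76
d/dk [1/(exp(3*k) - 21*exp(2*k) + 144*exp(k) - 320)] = 3*(-exp(2*k) + 14*exp(k) - 48)*exp(k)/(exp(3*k) - 21*exp(2*k) + 144*exp(k) - 320)^2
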